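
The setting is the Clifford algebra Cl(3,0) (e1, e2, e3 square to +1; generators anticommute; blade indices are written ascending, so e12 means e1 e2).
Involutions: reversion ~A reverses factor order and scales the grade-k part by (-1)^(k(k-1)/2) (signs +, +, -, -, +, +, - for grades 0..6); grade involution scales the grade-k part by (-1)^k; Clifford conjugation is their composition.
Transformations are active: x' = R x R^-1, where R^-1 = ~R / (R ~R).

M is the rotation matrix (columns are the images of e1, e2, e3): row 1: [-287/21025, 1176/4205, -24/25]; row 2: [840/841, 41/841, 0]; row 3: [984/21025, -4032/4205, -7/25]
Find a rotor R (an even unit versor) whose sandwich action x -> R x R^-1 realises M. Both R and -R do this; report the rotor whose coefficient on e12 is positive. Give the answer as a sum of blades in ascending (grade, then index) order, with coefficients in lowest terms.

Method: write R = a + b12*e12 + b13*e13 + b23*e23 with a^2 + b12^2 + b13^2 + b23^2 = 1 (so R^-1 = ~R). Expanding the columns R e_j ~R gives tr M = 4a^2 - 1 and, from the antisymmetric part, M21 - M12 = -4a*b12, M13 - M31 = 4a*b13, M32 - M23 = -4a*b23.
Here tr M = -5149/21025, so a^2 = (1 + tr M)/4 = 3969/21025 and a = ±63/145. Taking a = 63/145: M21 - M12 = 3024/4205, M13 - M31 = -21168/21025, M32 - M23 = -4032/4205, giving b12 = -12/29, b13 = -84/145, b23 = 16/29, i.e. R = 63/145 - 12/29*e12 - 84/145*e13 + 16/29*e23.
Its e12 coefficient is negative, so report the other preimage -R.
Answer: -63/145 + 12/29*e12 + 84/145*e13 - 16/29*e23. Recall the cover is two-to-one: with M of trace -5149/21025, both preimages act alike, and the stated e12 sign chooses the sheet.


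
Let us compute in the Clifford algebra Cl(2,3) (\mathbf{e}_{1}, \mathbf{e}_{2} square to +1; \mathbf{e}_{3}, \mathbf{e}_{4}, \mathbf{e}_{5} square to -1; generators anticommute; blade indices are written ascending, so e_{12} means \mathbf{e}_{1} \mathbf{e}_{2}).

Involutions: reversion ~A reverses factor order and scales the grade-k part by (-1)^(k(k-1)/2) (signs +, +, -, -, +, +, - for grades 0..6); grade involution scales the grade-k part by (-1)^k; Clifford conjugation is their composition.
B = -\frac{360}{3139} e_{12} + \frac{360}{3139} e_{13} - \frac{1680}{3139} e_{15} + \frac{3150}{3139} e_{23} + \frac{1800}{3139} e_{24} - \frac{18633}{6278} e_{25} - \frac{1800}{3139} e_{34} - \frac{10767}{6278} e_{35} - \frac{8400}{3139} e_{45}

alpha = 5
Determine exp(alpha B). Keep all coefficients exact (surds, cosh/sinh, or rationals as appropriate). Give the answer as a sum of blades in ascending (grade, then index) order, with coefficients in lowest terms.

B^2 term by term: the squares give (-\frac{360}{3139})^2*(e_{12})^2 + (\frac{360}{3139})^2*(e_{13})^2 + (-\frac{1680}{3139})^2*(e_{15})^2 + (\frac{3150}{3139})^2*(e_{23})^2 + (\frac{1800}{3139})^2*(e_{24})^2 + (-\frac{18633}{6278})^2*(e_{25})^2 + (-\frac{1800}{3139})^2*(e_{34})^2 + (-\frac{10767}{6278})^2*(e_{35})^2 + (-\frac{8400}{3139})^2*(e_{45})^2 = \frac{129600}{9853321}*(-1) + \frac{129600}{9853321}*(+1) + \frac{2822400}{9853321}*(+1) + \frac{9922500}{9853321}*(+1) + \frac{3240000}{9853321}*(+1) + \frac{347188689}{39413284}*(+1) + \frac{3240000}{9853321}*(-1) + \frac{115928289}{39413284}*(-1) + \frac{70560000}{9853321}*(-1) = 0 (each basis 2-blade squares to minus the product of its generators' squares); cross terms between blades sharing an index anticommute and cancel; the commuting (index-disjoint) pairs give grade-4 terms 2*c*c'*(blade product), which cancel blade by blade — e_{1234}: \frac{1296000}{9853321} - \frac{1296000}{9853321} = 0; e_{1235}: \frac{3876120}{9853321} + \frac{6707880}{9853321} - \frac{10584000}{9853321} = 0; e_{1245}: \frac{6048000}{9853321} - \frac{6048000}{9853321} = 0; e_{1345}: -\frac{6048000}{9853321} + \frac{6048000}{9853321} = 0; e_{2345}: -\frac{52920000}{9853321} + \frac{19380600}{9853321} + \frac{33539400}{9853321} = 0 — confirming B is simple. So B^2 = 0.
B^2 = 0, so the series truncates immediately: exp(alpha B) = 1 + alpha B (parabolic case).
Answer: 1 - \frac{1800}{3139} e_{12} + \frac{1800}{3139} e_{13} - \frac{8400}{3139} e_{15} + \frac{15750}{3139} e_{23} + \frac{9000}{3139} e_{24} - \frac{93165}{6278} e_{25} - \frac{9000}{3139} e_{34} - \frac{53835}{6278} e_{35} - \frac{42000}{3139} e_{45}


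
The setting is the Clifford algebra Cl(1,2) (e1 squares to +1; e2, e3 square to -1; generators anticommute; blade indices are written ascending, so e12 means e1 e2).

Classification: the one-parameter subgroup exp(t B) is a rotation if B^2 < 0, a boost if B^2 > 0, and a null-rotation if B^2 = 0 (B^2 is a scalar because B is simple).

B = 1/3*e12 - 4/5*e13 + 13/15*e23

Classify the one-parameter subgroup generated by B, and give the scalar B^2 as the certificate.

B^2 term by term: the squares give (1/3)^2*(e12)^2 + (-4/5)^2*(e13)^2 + (13/15)^2*(e23)^2 = 1/9*(+1) + 16/25*(+1) + 169/225*(-1) = 0 (each basis 2-blade squares to minus the product of its generators' squares); cross terms between blades sharing an index anticommute and cancel. So B^2 = 0.
Answer: null-rotation, certificate B^2 = 0. No conjugation can change B^2 = 0; the sign gives the class.


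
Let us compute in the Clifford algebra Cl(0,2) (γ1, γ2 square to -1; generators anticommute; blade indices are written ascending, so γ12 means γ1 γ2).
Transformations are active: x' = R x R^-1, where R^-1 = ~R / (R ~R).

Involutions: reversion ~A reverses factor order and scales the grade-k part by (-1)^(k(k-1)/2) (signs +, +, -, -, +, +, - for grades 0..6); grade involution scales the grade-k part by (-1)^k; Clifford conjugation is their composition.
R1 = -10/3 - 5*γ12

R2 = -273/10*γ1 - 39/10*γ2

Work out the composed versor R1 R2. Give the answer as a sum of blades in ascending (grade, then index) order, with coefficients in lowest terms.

Distribute over the terms of R1 (each basis-blade product reordered to ascending indices, repeated generators contracted through their squares):
(-10/3) R2 = 91*γ1 + 13*γ2
(-5*γ12) R2 = -39/2*γ1 + 273/2*γ2
Summing the partial products and collecting blades:
Answer: 143/2*γ1 + 299/2*γ2


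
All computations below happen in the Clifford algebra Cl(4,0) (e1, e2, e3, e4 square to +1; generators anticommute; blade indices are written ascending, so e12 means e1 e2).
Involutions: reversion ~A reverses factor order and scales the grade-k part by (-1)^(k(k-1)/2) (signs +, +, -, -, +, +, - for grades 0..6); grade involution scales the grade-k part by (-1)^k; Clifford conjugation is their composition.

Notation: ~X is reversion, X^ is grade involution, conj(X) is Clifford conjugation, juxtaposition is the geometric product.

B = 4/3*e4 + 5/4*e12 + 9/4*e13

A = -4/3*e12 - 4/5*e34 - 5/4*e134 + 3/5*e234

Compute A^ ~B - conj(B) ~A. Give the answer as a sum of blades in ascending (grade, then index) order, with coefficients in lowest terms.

first term: -5/3 - 16/15*e3 + 45/16*e4 + 5/3*e13 - 9/5*e14 - 19/5*e23 - 77/180*e124 - 3/4*e134 - 25/16*e234 + e1234
second term: 5/3 + 16/15*e3 + 45/16*e4 - 5/3*e13 - 9/5*e14 - 11/5*e23 - 563/180*e124 + 3/4*e134 + 25/16*e234 - e1234
Answer: -10/3 - 32/15*e3 + 10/3*e13 - 8/5*e23 + 27/10*e124 - 3/2*e134 - 25/8*e234 + 2*e1234


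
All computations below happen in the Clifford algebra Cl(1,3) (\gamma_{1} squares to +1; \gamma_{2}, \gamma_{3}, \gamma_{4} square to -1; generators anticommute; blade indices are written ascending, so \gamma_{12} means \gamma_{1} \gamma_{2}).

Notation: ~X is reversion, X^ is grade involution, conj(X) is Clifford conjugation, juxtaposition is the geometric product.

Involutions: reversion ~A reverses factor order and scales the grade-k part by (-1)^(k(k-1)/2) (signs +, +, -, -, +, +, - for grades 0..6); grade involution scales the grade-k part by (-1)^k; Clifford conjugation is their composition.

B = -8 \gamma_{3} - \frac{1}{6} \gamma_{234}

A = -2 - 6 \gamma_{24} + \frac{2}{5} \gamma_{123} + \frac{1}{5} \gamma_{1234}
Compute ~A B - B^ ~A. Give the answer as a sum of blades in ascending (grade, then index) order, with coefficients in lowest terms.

first term: -\frac{1}{30} \gamma_{1} + 15 \gamma_{3} - \frac{16}{5} \gamma_{12} - \frac{1}{15} \gamma_{14} - \frac{8}{5} \gamma_{124} + \frac{145}{3} \gamma_{234}
second term: -\frac{1}{30} \gamma_{1} - 15 \gamma_{3} + \frac{16}{5} \gamma_{12} - \frac{1}{15} \gamma_{14} - \frac{8}{5} \gamma_{124} - \frac{145}{3} \gamma_{234}
Answer: 30 \gamma_{3} - \frac{32}{5} \gamma_{12} + \frac{290}{3} \gamma_{234}


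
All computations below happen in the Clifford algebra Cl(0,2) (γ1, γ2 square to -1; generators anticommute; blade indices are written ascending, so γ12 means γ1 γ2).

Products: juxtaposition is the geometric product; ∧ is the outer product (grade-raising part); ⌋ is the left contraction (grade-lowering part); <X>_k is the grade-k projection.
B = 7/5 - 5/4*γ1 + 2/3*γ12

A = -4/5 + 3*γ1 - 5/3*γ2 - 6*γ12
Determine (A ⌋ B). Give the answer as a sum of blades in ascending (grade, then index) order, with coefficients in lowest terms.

step 1: 663/100 - 1/9*γ1 - 2*γ2 - 8/15*γ12
Answer: 663/100 - 1/9*γ1 - 2*γ2 - 8/15*γ12


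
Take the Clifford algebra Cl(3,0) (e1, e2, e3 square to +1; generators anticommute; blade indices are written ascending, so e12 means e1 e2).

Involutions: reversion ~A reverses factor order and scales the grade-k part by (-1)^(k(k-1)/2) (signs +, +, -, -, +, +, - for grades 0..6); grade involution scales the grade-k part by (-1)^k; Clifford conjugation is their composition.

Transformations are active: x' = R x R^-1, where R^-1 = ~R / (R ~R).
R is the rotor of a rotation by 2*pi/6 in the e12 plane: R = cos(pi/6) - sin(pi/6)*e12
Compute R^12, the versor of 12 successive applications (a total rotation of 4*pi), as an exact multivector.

Half-angle bookkeeping: 12 applications in e12 add up to rotor phase 12*pi/6 = 2*pi, so R^12 = cos(2*pi) - sin(2*pi)*e12.
cos(2*pi) = 1 and sin(2*pi) = 0, so R^12 = 1. The total rotation 4*pi is 2 full turns, so every vector returns to itself, yet the rotor is +1, back on the identity sheet (an even number of 2*pi turns).
Answer: 1


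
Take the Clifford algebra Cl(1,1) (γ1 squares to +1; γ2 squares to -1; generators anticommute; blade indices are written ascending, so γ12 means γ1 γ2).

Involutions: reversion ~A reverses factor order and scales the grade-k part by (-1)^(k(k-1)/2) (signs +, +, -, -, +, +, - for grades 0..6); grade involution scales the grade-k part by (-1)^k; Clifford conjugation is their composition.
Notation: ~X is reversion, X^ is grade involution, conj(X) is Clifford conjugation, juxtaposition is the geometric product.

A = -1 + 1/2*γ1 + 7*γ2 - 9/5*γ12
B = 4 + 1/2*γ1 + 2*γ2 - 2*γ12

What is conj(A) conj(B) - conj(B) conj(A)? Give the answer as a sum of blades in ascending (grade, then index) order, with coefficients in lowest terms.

first term: -283/20 - 119/10*γ1 - 261/10*γ2 + 27/10*γ12
second term: -283/20 + 89/10*γ1 - 259/10*γ2 + 77/10*γ12
Answer: -104/5*γ1 - 1/5*γ2 - 5*γ12


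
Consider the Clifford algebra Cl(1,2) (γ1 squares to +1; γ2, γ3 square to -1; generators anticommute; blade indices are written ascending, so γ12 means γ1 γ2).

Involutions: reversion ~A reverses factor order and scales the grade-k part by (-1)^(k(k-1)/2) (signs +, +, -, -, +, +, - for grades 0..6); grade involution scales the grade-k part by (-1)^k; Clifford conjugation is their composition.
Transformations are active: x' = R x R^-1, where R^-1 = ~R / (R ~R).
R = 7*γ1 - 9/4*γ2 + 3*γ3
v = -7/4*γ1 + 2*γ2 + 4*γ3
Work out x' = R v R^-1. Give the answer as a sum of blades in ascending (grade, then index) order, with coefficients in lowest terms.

~R = 7*γ1 - 9/4*γ2 + 3*γ3, and R ~R = 559/16, so R^-1 = ~R / (559/16).
R v = -79/4 + 161/16*γ12 + 133/4*γ13 - 15*γ23
Answer: -13783/2236*γ1 + 304/559*γ2 - 4132/559*γ3


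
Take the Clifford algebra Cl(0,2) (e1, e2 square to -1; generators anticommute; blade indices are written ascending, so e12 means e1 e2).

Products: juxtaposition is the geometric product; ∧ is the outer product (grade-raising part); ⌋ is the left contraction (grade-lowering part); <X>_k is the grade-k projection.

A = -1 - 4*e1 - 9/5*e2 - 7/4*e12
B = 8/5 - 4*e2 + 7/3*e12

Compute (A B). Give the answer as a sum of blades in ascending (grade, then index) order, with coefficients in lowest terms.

step 1: -283/60 - 88/5*e1 + 784/75*e2 + 163/15*e12
Answer: -283/60 - 88/5*e1 + 784/75*e2 + 163/15*e12


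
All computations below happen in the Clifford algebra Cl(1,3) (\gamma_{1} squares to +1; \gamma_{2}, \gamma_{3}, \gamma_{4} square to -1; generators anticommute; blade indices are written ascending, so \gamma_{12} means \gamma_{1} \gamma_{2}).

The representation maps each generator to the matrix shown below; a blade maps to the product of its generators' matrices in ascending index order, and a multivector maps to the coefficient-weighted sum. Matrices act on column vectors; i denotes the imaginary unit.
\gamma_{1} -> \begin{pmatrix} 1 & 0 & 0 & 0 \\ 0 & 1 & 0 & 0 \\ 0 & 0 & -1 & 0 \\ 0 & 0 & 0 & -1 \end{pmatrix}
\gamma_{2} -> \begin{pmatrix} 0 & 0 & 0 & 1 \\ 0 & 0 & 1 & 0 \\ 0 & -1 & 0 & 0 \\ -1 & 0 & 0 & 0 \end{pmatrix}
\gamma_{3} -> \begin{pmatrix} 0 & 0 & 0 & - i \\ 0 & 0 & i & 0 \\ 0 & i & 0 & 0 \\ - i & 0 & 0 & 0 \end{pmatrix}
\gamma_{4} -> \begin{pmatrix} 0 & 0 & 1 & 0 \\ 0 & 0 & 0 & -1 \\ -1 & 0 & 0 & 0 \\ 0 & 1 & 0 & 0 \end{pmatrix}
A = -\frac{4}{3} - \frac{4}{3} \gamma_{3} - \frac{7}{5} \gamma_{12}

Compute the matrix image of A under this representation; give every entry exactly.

Bivector images (products of the table entries): rho(\gamma_{12}) = rho(\gamma_{1})rho(\gamma_{2}) = \begin{pmatrix} 0 & 0 & 0 & 1 \\ 0 & 0 & 1 & 0 \\ 0 & 1 & 0 & 0 \\ 1 & 0 & 0 & 0 \end{pmatrix}.
M = (-\frac{4}{3})*1 + (-\frac{4}{3})*rho(\gamma_{3}) + (-\frac{7}{5})*rho(\gamma_{12}), summed entrywise (1 is the identity matrix):
Answer: \begin{pmatrix} - \frac{4}{3} & 0 & 0 & - \frac{7}{5} + \frac{4 i}{3} \\ 0 & - \frac{4}{3} & - \frac{7}{5} - \frac{4 i}{3} & 0 \\ 0 & - \frac{7}{5} - \frac{4 i}{3} & - \frac{4}{3} & 0 \\ - \frac{7}{5} + \frac{4 i}{3} & 0 & 0 & - \frac{4}{3} \end{pmatrix}


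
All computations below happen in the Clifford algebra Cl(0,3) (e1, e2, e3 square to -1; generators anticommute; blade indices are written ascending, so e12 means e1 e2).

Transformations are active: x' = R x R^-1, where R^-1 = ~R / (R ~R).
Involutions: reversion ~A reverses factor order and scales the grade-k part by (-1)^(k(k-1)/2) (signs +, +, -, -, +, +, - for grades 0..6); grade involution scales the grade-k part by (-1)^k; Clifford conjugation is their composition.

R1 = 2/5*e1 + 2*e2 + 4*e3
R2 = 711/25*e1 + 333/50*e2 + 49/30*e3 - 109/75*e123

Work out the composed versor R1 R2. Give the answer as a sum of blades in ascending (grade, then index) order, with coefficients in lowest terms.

Distribute over the terms of R1 (each basis-blade product reordered to ascending indices, repeated generators contracted through their squares):
(2/5*e1) R2 = -1422/125 + 333/125*e12 + 49/75*e13 + 218/375*e23
(2*e2) R2 = -333/25 - 1422/25*e12 - 218/75*e13 + 49/15*e23
(4*e3) R2 = -98/15 + 436/75*e12 - 2844/25*e13 - 666/25*e23
Summing the partial products and collecting blades:
Answer: -11711/375 - 18151/375*e12 - 8701/75*e13 - 2849/125*e23


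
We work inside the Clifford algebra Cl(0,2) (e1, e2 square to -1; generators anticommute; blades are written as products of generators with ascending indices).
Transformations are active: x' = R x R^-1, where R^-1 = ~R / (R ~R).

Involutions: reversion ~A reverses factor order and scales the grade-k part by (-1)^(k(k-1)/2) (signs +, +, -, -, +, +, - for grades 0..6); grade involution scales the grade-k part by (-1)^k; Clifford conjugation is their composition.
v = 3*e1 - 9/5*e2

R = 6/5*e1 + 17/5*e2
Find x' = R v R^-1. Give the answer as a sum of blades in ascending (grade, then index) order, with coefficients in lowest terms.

~R = 6/5*e1 + 17/5*e2, and R ~R = -13, so R^-1 = ~R / (-13).
R v = 63/25 - 309/25*e1 e2
Answer: -5631/1625*e1 + 783/1625*e2


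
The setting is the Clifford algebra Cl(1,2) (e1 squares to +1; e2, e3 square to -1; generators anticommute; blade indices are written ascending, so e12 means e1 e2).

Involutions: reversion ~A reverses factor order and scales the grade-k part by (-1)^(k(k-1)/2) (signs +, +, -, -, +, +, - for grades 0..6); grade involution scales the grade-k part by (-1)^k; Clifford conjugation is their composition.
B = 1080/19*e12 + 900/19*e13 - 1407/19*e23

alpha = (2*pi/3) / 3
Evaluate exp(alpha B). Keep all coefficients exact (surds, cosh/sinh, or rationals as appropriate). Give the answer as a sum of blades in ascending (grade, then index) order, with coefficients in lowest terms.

B^2 term by term: the squares give (1080/19)^2*(e12)^2 + (900/19)^2*(e13)^2 + (-1407/19)^2*(e23)^2 = 1166400/361*(+1) + 810000/361*(+1) + 1979649/361*(-1) = -9 (each basis 2-blade squares to minus the product of its generators' squares); cross terms between blades sharing an index anticommute and cancel. So B^2 = -9.
B^2 = -9 — circular case — the even/odd split gives cos and sin: l = 3, alpha*l = 2*pi/3, so exp(alpha B) = cos(2*pi/3) + (sin(2*pi/3)/3)*B = -1/2 + (sqrt(3)/6)*B.
Answer: -1/2 + 180*sqrt(3)/19*e12 + 150*sqrt(3)/19*e13 - 469*sqrt(3)/38*e23


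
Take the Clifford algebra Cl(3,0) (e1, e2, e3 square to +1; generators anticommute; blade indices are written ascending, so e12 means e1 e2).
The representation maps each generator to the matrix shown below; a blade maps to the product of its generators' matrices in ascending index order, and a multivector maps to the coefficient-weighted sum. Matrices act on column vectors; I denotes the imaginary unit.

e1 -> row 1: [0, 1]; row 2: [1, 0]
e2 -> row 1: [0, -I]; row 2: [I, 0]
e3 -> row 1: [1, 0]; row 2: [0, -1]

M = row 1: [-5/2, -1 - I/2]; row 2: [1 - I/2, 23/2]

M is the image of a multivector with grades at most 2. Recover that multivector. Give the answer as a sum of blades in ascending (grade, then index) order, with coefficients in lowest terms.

Method: 1, rho(e1), rho(e2), rho(e3) form a trace-orthogonal basis of the 2x2 complex matrices (tr(X Y) = 2 if X = Y, else 0), so M = m0*1 + m1*rho(e1) + m2*rho(e2) + m3*rho(e3) with m0 = tr(M)/2 = 9/2, m1 = tr(M rho(e1))/2 = -I/2, m2 = tr(M rho(e2))/2 = -I, m3 = tr(M rho(e3))/2 = -7.
Multiplying table entries, the bivector images are rho(e12) = I*rho(e3), rho(e13) = -I*rho(e2), rho(e23) = I*rho(e1); with real blade coefficients the real parts of m0..m3 are the coefficients of 1, e1, e2, e3 and the imaginary parts give the bivectors (e23: Im m1, e13: -Im m2, e12: Im m3).
Answer: 9/2 - 7*e3 + e13 - 1/2*e23


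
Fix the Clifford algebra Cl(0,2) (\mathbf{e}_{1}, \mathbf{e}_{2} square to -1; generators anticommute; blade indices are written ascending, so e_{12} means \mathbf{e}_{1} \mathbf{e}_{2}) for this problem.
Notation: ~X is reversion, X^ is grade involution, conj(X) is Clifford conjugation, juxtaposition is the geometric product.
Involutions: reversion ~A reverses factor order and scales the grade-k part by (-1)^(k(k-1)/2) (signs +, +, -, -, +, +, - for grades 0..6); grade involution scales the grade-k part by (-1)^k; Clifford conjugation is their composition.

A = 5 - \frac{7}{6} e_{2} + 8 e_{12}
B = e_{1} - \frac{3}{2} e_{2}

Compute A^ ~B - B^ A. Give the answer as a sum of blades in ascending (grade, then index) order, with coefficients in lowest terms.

first term: \frac{7}{4} + 17 e_{1} + \frac{1}{2} e_{2} - \frac{7}{6} e_{12}
second term: \frac{7}{4} + 7 e_{1} + \frac{31}{2} e_{2} + \frac{7}{6} e_{12}
Answer: 10 e_{1} - 15 e_{2} - \frac{7}{3} e_{12}


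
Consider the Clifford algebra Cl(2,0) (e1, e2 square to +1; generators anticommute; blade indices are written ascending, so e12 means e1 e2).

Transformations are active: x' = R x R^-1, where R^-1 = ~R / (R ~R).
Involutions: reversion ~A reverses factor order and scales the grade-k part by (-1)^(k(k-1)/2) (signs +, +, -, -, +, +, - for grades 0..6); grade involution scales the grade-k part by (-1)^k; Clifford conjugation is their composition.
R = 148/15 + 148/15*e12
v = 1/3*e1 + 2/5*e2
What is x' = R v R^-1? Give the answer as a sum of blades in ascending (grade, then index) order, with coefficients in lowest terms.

~R = 148/15 - 148/15*e12, and R ~R = 43808/225, so R^-1 = ~R / (43808/225).
R v = 1628/225*e1 + 148/225*e2
Answer: 2/5*e1 - 1/3*e2


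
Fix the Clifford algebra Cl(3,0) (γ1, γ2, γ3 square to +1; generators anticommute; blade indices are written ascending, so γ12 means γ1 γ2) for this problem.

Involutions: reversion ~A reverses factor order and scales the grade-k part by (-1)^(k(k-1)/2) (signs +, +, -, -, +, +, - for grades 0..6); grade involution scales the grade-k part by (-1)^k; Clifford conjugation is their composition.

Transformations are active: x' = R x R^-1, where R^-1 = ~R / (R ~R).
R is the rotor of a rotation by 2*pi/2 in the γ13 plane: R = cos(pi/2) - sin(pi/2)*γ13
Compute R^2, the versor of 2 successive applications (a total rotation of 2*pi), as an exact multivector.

Half-angle bookkeeping: 2 applications in γ13 add up to rotor phase 2*pi/2 = pi, so R^2 = cos(pi) - sin(pi)*γ13.
cos(pi) = -1 and sin(pi) = 0, so R^2 = -1. The total rotation 2*pi is 1 full turn, so every vector returns to itself, yet the rotor is -1, on the OTHER sheet of the double cover (an odd number of 2*pi turns).
Answer: -1


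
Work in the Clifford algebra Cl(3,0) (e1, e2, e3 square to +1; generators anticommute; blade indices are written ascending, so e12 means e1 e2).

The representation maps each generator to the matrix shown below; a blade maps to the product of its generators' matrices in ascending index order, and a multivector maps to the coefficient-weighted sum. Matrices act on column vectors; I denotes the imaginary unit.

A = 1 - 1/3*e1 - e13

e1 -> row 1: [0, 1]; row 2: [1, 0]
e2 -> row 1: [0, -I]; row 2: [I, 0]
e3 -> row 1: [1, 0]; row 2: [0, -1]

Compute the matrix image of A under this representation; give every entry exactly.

Bivector images (products of the table entries): rho(e13) = rho(e1)rho(e3) = row 1: [0, -1]; row 2: [1, 0].
M = (1)*1 + (-1/3)*rho(e1) + (-1)*rho(e13), summed entrywise (1 is the identity matrix):
Answer: row 1: [1, 2/3]; row 2: [-4/3, 1]


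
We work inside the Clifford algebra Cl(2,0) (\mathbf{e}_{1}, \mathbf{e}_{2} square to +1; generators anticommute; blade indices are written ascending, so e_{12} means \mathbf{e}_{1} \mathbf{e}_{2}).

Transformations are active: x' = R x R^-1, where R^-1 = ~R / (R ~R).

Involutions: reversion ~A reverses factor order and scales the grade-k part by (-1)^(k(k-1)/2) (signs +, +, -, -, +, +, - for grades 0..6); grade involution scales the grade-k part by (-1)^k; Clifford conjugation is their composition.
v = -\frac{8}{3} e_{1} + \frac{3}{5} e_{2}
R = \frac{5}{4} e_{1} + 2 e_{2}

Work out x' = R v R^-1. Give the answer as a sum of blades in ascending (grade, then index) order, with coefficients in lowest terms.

~R = \frac{5}{4} e_{1} + 2 e_{2}, and R ~R = \frac{89}{16}, so R^-1 = ~R / (\frac{89}{16}).
R v = -\frac{32}{15} + \frac{73}{12} e_{12}
Answer: \frac{152}{89} e_{1} - \frac{2849}{1335} e_{2}


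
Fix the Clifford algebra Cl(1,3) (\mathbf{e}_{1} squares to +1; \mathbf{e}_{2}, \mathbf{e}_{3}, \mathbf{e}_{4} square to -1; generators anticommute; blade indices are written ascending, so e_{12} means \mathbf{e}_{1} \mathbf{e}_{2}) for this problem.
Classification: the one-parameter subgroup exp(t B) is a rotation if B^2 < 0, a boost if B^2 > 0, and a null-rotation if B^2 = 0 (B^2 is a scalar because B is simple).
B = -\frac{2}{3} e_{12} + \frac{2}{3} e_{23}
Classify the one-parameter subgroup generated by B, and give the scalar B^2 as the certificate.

B^2 term by term: the squares give (-\frac{2}{3})^2*(e_{12})^2 + (\frac{2}{3})^2*(e_{23})^2 = \frac{4}{9}*(+1) + \frac{4}{9}*(-1) = 0 (each basis 2-blade squares to minus the product of its generators' squares); cross terms between blades sharing an index anticommute and cancel. So B^2 = 0.
Answer: null-rotation, certificate B^2 = 0. The invariant at work: B^2 = 0 is unchanged by conjugation, hence its sign classifies the subgroup whatever basis B is written in.


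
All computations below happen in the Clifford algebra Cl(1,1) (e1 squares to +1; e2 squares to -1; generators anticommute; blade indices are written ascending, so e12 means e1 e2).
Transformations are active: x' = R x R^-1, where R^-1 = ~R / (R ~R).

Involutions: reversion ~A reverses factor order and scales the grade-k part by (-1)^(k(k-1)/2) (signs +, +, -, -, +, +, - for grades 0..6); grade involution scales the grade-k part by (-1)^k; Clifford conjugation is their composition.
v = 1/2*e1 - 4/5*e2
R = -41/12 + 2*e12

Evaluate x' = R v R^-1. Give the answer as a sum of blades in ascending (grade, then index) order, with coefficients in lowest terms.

~R = -41/12 - 2*e12, and R ~R = 1105/144, so R^-1 = ~R / (1105/144).
R v = -13/120*e1 + 26/15*e2
Answer: -343/850*e1 - 316/425*e2


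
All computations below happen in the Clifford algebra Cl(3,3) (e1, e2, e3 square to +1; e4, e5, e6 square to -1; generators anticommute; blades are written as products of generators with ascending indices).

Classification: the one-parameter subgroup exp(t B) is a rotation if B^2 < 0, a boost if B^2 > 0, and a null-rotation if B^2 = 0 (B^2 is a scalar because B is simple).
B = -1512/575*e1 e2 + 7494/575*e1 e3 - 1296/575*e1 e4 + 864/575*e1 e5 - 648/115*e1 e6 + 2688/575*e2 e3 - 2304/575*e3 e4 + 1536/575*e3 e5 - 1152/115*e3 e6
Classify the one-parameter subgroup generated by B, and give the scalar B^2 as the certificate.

B^2 term by term: the squares give (-1512/575)^2*(e1 e2)^2 + (7494/575)^2*(e1 e3)^2 + (-1296/575)^2*(e1 e4)^2 + (864/575)^2*(e1 e5)^2 + (-648/115)^2*(e1 e6)^2 + (2688/575)^2*(e2 e3)^2 + (-2304/575)^2*(e3 e4)^2 + (1536/575)^2*(e3 e5)^2 + (-1152/115)^2*(e3 e6)^2 = 2286144/330625*(-1) + 56160036/330625*(-1) + 1679616/330625*(+1) + 746496/330625*(+1) + 419904/13225*(+1) + 7225344/330625*(-1) + 5308416/330625*(+1) + 2359296/330625*(+1) + 1327104/13225*(+1) = -36 (each basis 2-blade squares to minus the product of its generators' squares); cross terms between blades sharing an index anticommute and cancel; the commuting (index-disjoint) pairs give grade-4 terms 2*c*c'*(blade product), which cancel blade by blade — e1 e2 e3 e4: 6967296/330625 - 6967296/330625 = 0; e1 e2 e3 e5: -4644864/330625 + 4644864/330625 = 0; e1 e2 e3 e6: 3483648/66125 - 3483648/66125 = 0; e1 e3 e4 e5: 3981312/330625 - 3981312/330625 = 0; e1 e3 e4 e6: -2985984/66125 + 2985984/66125 = 0; e1 e3 e5 e6: 1990656/66125 - 1990656/66125 = 0 — confirming B is simple. So B^2 = -36.
Answer: rotation, certificate B^2 = -36. The class reads off the invariant scalar -36 directly.


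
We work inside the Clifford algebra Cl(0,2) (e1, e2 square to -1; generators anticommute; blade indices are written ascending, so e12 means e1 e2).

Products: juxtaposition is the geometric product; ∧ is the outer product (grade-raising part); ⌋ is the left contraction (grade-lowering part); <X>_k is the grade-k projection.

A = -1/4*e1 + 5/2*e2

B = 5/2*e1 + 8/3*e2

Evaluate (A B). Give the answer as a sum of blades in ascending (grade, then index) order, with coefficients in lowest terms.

step 1: -145/24 - 83/12*e12
Answer: -145/24 - 83/12*e12


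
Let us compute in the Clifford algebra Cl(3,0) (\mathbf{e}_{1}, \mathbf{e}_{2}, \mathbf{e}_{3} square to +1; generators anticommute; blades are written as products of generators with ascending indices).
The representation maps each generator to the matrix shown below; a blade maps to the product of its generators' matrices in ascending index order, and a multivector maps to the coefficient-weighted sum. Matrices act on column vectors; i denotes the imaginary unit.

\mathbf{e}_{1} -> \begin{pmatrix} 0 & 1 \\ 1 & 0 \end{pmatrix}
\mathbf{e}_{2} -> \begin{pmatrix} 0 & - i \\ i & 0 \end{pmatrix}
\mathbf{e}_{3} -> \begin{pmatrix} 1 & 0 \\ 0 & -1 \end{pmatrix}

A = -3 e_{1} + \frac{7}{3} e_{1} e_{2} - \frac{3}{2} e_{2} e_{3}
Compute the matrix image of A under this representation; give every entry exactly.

Bivector images (products of the table entries): rho(e_{1} e_{2}) = rho(\mathbf{e}_{1})rho(\mathbf{e}_{2}) = \begin{pmatrix} i & 0 \\ 0 & - i \end{pmatrix}; rho(e_{2} e_{3}) = rho(\mathbf{e}_{2})rho(\mathbf{e}_{3}) = \begin{pmatrix} 0 & i \\ i & 0 \end{pmatrix}.
M = (-3)*rho(e_{1}) + (\frac{7}{3})*rho(e_{1} e_{2}) + (-\frac{3}{2})*rho(e_{2} e_{3}), summed entrywise:
Answer: \begin{pmatrix} \frac{7 i}{3} & -3 - \frac{3 i}{2} \\ -3 - \frac{3 i}{2} & - \frac{7 i}{3} \end{pmatrix}


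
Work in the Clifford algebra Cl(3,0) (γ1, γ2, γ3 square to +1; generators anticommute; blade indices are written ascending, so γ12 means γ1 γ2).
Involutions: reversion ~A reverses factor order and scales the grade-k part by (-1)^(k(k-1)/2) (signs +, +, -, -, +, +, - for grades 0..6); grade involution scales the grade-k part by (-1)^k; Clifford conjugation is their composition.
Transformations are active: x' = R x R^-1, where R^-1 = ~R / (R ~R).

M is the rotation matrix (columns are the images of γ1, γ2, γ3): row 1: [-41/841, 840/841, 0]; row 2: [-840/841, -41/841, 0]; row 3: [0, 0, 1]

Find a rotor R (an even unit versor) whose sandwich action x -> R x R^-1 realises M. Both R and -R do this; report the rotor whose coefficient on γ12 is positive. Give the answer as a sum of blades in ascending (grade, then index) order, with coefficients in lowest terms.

Method: write R = a + b12*γ12 + b13*γ13 + b23*γ23 with a^2 + b12^2 + b13^2 + b23^2 = 1 (so R^-1 = ~R). Expanding the columns R e_j ~R gives tr M = 4a^2 - 1 and, from the antisymmetric part, M21 - M12 = -4a*b12, M13 - M31 = 4a*b13, M32 - M23 = -4a*b23.
Here tr M = 759/841, so a^2 = (1 + tr M)/4 = 400/841 and a = ±20/29. Taking a = 20/29: M21 - M12 = -1680/841, M13 - M31 = 0, M32 - M23 = 0, giving b12 = 21/29, b13 = 0, b23 = 0, i.e. R = 20/29 + 21/29*γ12.
Its γ12 coefficient is already positive.
Answer: 20/29 + 21/29*γ12. Sheet selection: the two-to-one cover makes ±R indistinguishable at the matrix level (trace 759/841), so uniqueness comes from the required sign on γ12.


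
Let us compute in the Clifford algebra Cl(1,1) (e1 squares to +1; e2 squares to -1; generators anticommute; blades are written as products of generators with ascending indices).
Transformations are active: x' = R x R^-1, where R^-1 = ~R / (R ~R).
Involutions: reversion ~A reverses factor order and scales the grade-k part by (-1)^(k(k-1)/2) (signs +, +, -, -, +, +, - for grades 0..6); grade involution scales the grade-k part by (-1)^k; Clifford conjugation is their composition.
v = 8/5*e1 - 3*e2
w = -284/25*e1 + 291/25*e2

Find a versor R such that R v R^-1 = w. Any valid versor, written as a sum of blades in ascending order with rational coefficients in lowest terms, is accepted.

A norm check does it: q(v) = q(w) = -161/25, hence R = v + w = -244/25*e1 + 216/25*e2 realises the map — parallel part kept, (v - w)/2 negated, v carried to w.
Answer: -244/25*e1 + 216/25*e2


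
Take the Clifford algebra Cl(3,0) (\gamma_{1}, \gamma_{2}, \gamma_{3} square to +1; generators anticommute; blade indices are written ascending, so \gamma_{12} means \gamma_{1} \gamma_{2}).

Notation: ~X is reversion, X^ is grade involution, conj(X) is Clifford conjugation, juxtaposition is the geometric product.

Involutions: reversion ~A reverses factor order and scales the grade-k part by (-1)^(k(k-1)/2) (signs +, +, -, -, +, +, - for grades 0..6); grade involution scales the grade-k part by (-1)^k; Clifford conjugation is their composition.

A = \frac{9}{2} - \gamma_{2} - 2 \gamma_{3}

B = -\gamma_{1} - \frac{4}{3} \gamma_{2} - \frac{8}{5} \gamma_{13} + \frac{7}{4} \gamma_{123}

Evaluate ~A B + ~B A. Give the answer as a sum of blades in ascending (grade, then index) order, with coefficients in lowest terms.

first term: \frac{4}{3} - \frac{77}{10} \gamma_{1} - 6 \gamma_{2} - \frac{9}{2} \gamma_{12} - \frac{149}{20} \gamma_{13} - \frac{8}{3} \gamma_{23} + \frac{251}{40} \gamma_{123}
second term: \frac{4}{3} - \frac{77}{10} \gamma_{1} - 6 \gamma_{2} + \frac{9}{2} \gamma_{12} + \frac{149}{20} \gamma_{13} + \frac{8}{3} \gamma_{23} - \frac{251}{40} \gamma_{123}
Answer: \frac{8}{3} - \frac{77}{5} \gamma_{1} - 12 \gamma_{2}


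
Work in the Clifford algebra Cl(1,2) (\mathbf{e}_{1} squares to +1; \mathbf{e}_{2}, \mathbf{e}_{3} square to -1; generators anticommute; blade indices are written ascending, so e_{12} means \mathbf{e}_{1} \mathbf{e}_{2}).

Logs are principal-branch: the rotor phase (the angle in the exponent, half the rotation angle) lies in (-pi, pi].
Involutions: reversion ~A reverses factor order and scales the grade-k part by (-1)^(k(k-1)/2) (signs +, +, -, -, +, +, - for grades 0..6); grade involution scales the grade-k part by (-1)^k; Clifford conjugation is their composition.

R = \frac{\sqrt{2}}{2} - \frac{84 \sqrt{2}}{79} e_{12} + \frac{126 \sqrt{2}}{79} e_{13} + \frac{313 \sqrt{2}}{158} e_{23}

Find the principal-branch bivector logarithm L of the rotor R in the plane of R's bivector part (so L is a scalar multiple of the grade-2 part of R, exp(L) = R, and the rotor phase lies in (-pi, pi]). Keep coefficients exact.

The scalar part of R is \frac{\sqrt{2}}{2}, and that scalar determines the rotor phase on the principal branch; recovering the unit plane as bivector-part over sine of the phase gives L = phase * plane.
Concretely: cos(phase) = \frac{\sqrt{2}}{2} gives phase = ±\frac{\pi}{4}, and since phase/sin(phase) is even the sign is immaterial: L = (phase/sin(phase)) * <R>_2 = (\frac{\sqrt{2} \pi}{4}) * <R>_2.
Answer: - \frac{42 \pi}{79} e_{12} + \frac{63 \pi}{79} e_{13} + \frac{313 \pi}{316} e_{23}


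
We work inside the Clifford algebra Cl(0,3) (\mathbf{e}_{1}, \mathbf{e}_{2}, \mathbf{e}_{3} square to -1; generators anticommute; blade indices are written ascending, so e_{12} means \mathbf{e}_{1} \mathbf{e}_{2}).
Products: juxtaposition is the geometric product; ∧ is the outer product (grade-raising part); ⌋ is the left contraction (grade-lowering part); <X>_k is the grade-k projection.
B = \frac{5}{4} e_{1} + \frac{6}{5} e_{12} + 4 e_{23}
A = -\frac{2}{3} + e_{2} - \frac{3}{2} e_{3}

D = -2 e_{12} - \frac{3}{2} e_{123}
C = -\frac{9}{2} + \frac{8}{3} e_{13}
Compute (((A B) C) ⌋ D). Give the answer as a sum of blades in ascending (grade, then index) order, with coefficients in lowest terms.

step 1: \frac{11}{30} e_{1} - 6 e_{2} - 4 e_{3} - \frac{41}{20} e_{12} + \frac{15}{8} e_{13} - \frac{8}{3} e_{23} - \frac{9}{5} e_{123}
step 2: -5 - \frac{739}{60} e_{1} + \frac{111}{5} e_{2} + \frac{766}{45} e_{3} + \frac{5881}{360} e_{12} - \frac{135}{16} e_{13} + \frac{98}{15} e_{23} + \frac{241}{10} e_{123}
step 3: -\frac{313}{90} - \frac{173}{5} e_{1} - \frac{5749}{480} e_{2} + \frac{5881}{240} e_{3} + \frac{533}{15} e_{12} - \frac{333}{10} e_{13} - \frac{739}{40} e_{23} + \frac{15}{2} e_{123}
Answer: -\frac{313}{90} - \frac{173}{5} e_{1} - \frac{5749}{480} e_{2} + \frac{5881}{240} e_{3} + \frac{533}{15} e_{12} - \frac{333}{10} e_{13} - \frac{739}{40} e_{23} + \frac{15}{2} e_{123}


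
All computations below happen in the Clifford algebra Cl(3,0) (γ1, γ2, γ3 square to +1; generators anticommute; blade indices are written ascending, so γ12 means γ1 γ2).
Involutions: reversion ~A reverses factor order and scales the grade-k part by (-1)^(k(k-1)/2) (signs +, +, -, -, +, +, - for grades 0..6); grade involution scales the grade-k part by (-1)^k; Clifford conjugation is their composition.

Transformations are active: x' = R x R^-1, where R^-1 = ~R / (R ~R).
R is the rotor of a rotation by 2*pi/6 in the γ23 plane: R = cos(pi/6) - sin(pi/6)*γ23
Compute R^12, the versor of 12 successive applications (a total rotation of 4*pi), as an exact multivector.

The rotor phase is half the rotation angle and phases add under composition, so 12 steps in the γ23 plane accumulate phase 12*(pi/6) = 2*pi: R^12 = cos(2*pi) - sin(2*pi)*γ23.
cos(2*pi) = 1 and sin(2*pi) = 0, so R^12 = 1. The total rotation 4*pi is 2 full turns, so every vector returns to itself, yet the rotor is +1, back on the identity sheet (an even number of 2*pi turns).
Answer: 1


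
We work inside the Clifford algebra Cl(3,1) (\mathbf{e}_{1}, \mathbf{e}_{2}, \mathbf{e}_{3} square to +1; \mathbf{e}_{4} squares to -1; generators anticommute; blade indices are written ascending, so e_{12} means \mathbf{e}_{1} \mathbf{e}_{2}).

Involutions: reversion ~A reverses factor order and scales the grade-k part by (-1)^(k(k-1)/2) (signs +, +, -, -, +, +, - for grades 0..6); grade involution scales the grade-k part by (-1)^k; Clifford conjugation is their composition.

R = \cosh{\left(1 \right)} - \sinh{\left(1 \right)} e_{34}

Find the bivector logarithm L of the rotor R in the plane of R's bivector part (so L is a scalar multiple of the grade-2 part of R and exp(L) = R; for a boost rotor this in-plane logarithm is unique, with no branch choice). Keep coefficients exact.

The scalar part of R is \cosh{\left(1 \right)}, which determines |rapidity| via cosh; the sign lives in the bivector part, and pairing them (bivector part over sinh of the rapidity = the plane) gives the unique in-plane L = rapidity * plane.
Concretely: cosh(rapidity) = \cosh{\left(1 \right)} gives rapidity = ±1, and since rapidity/sinh(rapidity) is even the sign is immaterial: L = (rapidity/sinh(rapidity)) * <R>_2 = (\frac{1}{\sinh{\left(1 \right)}}) * <R>_2.
Answer: -e_{34}


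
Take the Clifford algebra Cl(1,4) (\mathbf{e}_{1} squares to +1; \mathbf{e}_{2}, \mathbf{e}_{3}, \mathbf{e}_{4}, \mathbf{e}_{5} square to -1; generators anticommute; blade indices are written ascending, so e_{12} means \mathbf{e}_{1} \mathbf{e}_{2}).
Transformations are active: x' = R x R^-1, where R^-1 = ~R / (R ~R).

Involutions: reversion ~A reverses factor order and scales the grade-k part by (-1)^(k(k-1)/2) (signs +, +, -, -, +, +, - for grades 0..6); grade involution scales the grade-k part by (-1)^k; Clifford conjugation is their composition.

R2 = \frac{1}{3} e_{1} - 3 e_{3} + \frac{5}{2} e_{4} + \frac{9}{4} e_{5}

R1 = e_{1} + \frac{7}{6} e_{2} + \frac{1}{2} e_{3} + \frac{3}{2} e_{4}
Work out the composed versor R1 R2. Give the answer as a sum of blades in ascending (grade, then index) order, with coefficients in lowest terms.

Distribute over the terms of R1 (each basis-blade product reordered to ascending indices, repeated generators contracted through their squares):
(e_{1}) R2 = \frac{1}{3} - 3 e_{13} + \frac{5}{2} e_{14} + \frac{9}{4} e_{15}
(\frac{7}{6} e_{2}) R2 = -\frac{7}{18} e_{12} - \frac{7}{2} e_{23} + \frac{35}{12} e_{24} + \frac{21}{8} e_{25}
(\frac{1}{2} e_{3}) R2 = \frac{3}{2} - \frac{1}{6} e_{13} + \frac{5}{4} e_{34} + \frac{9}{8} e_{35}
(\frac{3}{2} e_{4}) R2 = -\frac{15}{4} - \frac{1}{2} e_{14} + \frac{9}{2} e_{34} + \frac{27}{8} e_{45}
Summing the partial products and collecting blades:
Answer: -\frac{23}{12} - \frac{7}{18} e_{12} - \frac{19}{6} e_{13} + 2 e_{14} + \frac{9}{4} e_{15} - \frac{7}{2} e_{23} + \frac{35}{12} e_{24} + \frac{21}{8} e_{25} + \frac{23}{4} e_{34} + \frac{9}{8} e_{35} + \frac{27}{8} e_{45}


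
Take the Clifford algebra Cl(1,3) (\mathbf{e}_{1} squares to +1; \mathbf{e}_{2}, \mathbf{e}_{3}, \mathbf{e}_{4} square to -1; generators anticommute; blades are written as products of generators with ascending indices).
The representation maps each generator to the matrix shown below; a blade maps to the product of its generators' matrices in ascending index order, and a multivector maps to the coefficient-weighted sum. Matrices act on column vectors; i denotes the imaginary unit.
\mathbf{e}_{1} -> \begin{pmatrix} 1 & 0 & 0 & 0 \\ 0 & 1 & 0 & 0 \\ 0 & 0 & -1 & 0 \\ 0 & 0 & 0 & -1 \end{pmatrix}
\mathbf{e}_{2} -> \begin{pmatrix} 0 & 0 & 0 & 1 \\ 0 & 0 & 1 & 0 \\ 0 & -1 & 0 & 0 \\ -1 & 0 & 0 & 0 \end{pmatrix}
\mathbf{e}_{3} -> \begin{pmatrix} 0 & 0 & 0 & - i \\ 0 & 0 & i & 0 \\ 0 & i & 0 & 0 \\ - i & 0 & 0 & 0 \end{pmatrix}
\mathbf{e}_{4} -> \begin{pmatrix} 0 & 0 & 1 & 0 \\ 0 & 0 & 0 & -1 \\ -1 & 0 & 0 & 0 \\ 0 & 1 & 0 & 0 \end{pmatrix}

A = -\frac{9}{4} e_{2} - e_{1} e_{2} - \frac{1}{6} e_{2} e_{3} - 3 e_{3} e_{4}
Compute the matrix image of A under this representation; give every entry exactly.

Bivector images (products of the table entries): rho(e_{1} e_{2}) = rho(\mathbf{e}_{1})rho(\mathbf{e}_{2}) = \begin{pmatrix} 0 & 0 & 0 & 1 \\ 0 & 0 & 1 & 0 \\ 0 & 1 & 0 & 0 \\ 1 & 0 & 0 & 0 \end{pmatrix}; rho(e_{2} e_{3}) = rho(\mathbf{e}_{2})rho(\mathbf{e}_{3}) = \begin{pmatrix} - i & 0 & 0 & 0 \\ 0 & i & 0 & 0 \\ 0 & 0 & - i & 0 \\ 0 & 0 & 0 & i \end{pmatrix}; rho(e_{3} e_{4}) = rho(\mathbf{e}_{3})rho(\mathbf{e}_{4}) = \begin{pmatrix} 0 & - i & 0 & 0 \\ - i & 0 & 0 & 0 \\ 0 & 0 & 0 & - i \\ 0 & 0 & - i & 0 \end{pmatrix}.
M = (-\frac{9}{4})*rho(e_{2}) + (-1)*rho(e_{1} e_{2}) + (-\frac{1}{6})*rho(e_{2} e_{3}) + (-3)*rho(e_{3} e_{4}), summed entrywise:
Answer: \begin{pmatrix} \frac{i}{6} & 3 i & 0 & - \frac{13}{4} \\ 3 i & - \frac{i}{6} & - \frac{13}{4} & 0 \\ 0 & \frac{5}{4} & \frac{i}{6} & 3 i \\ \frac{5}{4} & 0 & 3 i & - \frac{i}{6} \end{pmatrix}
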